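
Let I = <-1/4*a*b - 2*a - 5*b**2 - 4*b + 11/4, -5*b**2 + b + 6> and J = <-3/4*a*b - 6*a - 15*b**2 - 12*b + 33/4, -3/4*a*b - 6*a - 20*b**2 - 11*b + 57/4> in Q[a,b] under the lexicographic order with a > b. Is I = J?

For a fixed monomial order, each ideal has a unique reduced Gröbner basis; comparing bases decides equality.
Buchberger on the first generating set:
f_1 = -1/4*a*b - 2*a - 5*b**2 - 4*b + 11/4, LT = a*b.
f_2 = -5*b**2 + b + 6, LT = b**2.

S(f_1,f_2): lcm = a*b**2. S = 41/5*a*b + 6/5*a + 20*b**3 + 16*b**2 - 11*b.
  reduce S modulo (f_1, f_2):
  remainder -322/5*a - 147*b - 413/5 ≠ 0; add g_3 = -322/5*a - 147*b - 413/5 to the basis.

The other S-polynomials (S(f_1,g_3), S(f_2,g_3)) all reduce to 0 modulo the current basis, so we have a Gröbner basis.
Inter-reduce: drop elements whose leading term is divisible by another's, tail-reduce, and make monic.
Reduced Gröbner basis: {a + 105/46*b + 59/46, b**2 - 1/5*b - 6/5}.

Buchberger on the second generating set:
h_1 = -3/4*a*b - 6*a - 15*b**2 - 12*b + 33/4, LT = a*b.
h_2 = -3/4*a*b - 6*a - 20*b**2 - 11*b + 57/4, LT = a*b.

S(h_1,h_2): lcm = a*b. S = -20/3*b**2 + 4/3*b + 8.
  reduce S modulo (h_1, h_2):
  remainder -20/3*b**2 + 4/3*b + 8 ≠ 0; add k_3 = -20/3*b**2 + 4/3*b + 8 to the basis.

S(h_1,k_3): lcm = a*b**2. S = 41/5*a*b + 6/5*a + 20*b**3 + 16*b**2 - 11*b.
  reduce S modulo (h_1, h_2, k_3):
  remainder -322/5*a - 147*b - 413/5 ≠ 0; add k_4 = -322/5*a - 147*b - 413/5 to the basis.

The other S-polynomials (S(h_2,k_3), S(h_1,k_4), S(h_2,k_4), S(k_3,k_4)) all reduce to 0 modulo the current basis, so we have a Gröbner basis.
Inter-reduce: drop elements whose leading term is divisible by another's, tail-reduce, and make monic.
Reduced Gröbner basis: {a + 105/46*b + 59/46, b**2 - 1/5*b - 6/5}.

Same reduced basis, so the two generating sets span the same ideal.

Yes, the ideals are equal.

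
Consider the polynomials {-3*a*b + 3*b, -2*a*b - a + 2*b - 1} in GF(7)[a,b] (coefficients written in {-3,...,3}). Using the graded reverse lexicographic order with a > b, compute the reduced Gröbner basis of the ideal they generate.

G = {a + 1, b}

f_1 = -3*a*b + 3*b, LT = a*b.
f_2 = -2*a*b - a + 2*b - 1, LT = a*b.

S(f_1,f_2): lcm = a*b. S = 3*a + 3.
  reduce S modulo (f_1, f_2):
  remainder 3*a + 3 ≠ 0; add g_3 = 3*a + 3 to the basis.

S(f_1,g_3): lcm = a*b. S = -2*b.
  reduce S modulo (f_1, f_2, g_3):
  remainder -2*b ≠ 0; add g_4 = -2*b to the basis.

The other S-polynomials (S(f_2,g_3), S(f_1,g_4), S(f_2,g_4), S(g_3,g_4)) all reduce to 0 modulo the current basis, so we have a Gröbner basis.
Inter-reduce: drop elements whose leading term is divisible by another's, tail-reduce, and make monic.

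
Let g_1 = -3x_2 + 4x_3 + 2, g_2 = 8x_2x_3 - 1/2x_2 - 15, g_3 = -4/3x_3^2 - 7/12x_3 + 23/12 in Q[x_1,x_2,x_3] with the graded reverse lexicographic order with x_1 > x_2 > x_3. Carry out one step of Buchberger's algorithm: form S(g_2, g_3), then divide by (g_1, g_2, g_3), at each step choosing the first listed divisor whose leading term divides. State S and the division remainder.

S(g_2, g_3) = -1/2x_2x_3 + 23/16x_2 - 15/8x_3; remainder on division = 0.

lcm(LM(g_2), LM(g_3)) = x_2x_3^2.
S = (lcm/LT(g_2))·g_2 − (lcm/LT(g_3))·g_3 = -1/2x_2x_3 + 23/16x_2 - 15/8x_3.
Reduce S modulo (g_1, g_2, g_3) in that order:
  leading term x_2x_3: subtract (1/6x_3)·g_1 from -1/2x_2x_3 + 23/16x_2 - 15/8x_3 → -2/3x_3^2 + 23/16x_2 - 53/24x_3
  leading term x_3^2: subtract (1/2)·g_3 from -2/3x_3^2 + 23/16x_2 - 53/24x_3 → 23/16x_2 - 23/12x_3 - 23/24
  leading term x_2: subtract (-23/48)·g_1 from 23/16x_2 - 23/12x_3 - 23/24 → 0
The remainder is 0, so this S-polynomial contributes no new basis element.
An S-polynomial is built so that the two leading terms cancel; whether anything survives reduction is exactly the Gröbner-basis criterion.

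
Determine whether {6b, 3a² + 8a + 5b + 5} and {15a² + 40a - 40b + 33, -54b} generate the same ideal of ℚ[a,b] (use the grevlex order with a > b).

For a fixed monomial order, each ideal has a unique reduced Gröbner basis; comparing bases decides equality.
Buchberger on the first generating set:
f_1 = 6b, LT = b.
f_2 = 3a² + 8a + 5b + 5, LT = a².

The S-polynomials (S(f_1,f_2)) all reduce to 0 modulo the current basis, so we have a Gröbner basis.
Inter-reduce: drop elements whose leading term is divisible by another's, tail-reduce, and make monic.
Reduced Gröbner basis: {a² + 8/3a + 5/3, b}.

Buchberger on the second generating set:
h_1 = 15a² + 40a - 40b + 33, LT = a².
h_2 = -54b, LT = b.

The S-polynomials (S(h_1,h_2)) all reduce to 0 modulo the current basis, so we have a Gröbner basis.
Inter-reduce: drop elements whose leading term is divisible by another's, tail-reduce, and make monic.
Reduced Gröbner basis: {a² + 8/3a + 11/5, b}.

Since the reduced bases disagree, the two ideals are not the same.
The choice of monomial ordering does not affect the verdict — as long as both bases are computed under the same ordering, their equality decides ideal equality.

No, the ideals differ.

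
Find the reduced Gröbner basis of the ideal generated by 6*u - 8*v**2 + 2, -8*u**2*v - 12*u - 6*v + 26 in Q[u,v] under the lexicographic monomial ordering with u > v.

G = {u - 4/3*v**2 + 1/3, v**5 - 1/2*v**3 + 9/8*v**2 + 31/64*v - 135/64}

f_1 = 6*u - 8*v**2 + 2, LT = u.
f_2 = -8*u**2*v - 12*u - 6*v + 26, LT = u**2*v.

S(f_1,f_2): lcm = u**2*v. S = -4/3*u*v**3 + 1/3*u*v - 3/2*u - 3/4*v + 13/4.
  leading term u*v**3: subtract (-2/9*v**3)·f_1 from -4/3*u*v**3 + 1/3*u*v - 3/2*u - 3/4*v + 13/4 → 1/3*u*v - 3/2*u - 16/9*v**5 + 4/9*v**3 - 3/4*v + 13/4
  leading term u*v: subtract (1/18*v)·f_1 from 1/3*u*v - 3/2*u - 16/9*v**5 + 4/9*v**3 - 3/4*v + 13/4 → -3/2*u - 16/9*v**5 + 8/9*v**3 - 31/36*v + 13/4
  leading term u: subtract (-1/4)·f_1 from -3/2*u - 16/9*v**5 + 8/9*v**3 - 31/36*v + 13/4 → -16/9*v**5 + 8/9*v**3 - 2*v**2 - 31/36*v + 15/4
  leading term v**5: no divisor's leading term divides it; move -16/9*v**5 to the remainder.
  leading term v**3: no divisor's leading term divides it; move 8/9*v**3 to the remainder.
  leading term v**2: no divisor's leading term divides it; move -2*v**2 to the remainder.
  leading term v: no divisor's leading term divides it; move -31/36*v to the remainder.
  leading term 1: no divisor's leading term divides it; move 15/4 to the remainder.
  remainder -16/9*v**5 + 8/9*v**3 - 2*v**2 - 31/36*v + 15/4 ≠ 0; add g_3 = -16/9*v**5 + 8/9*v**3 - 2*v**2 - 31/36*v + 15/4 to the basis.

The other S-polynomials (S(f_1,g_3), S(f_2,g_3)) all reduce to 0 modulo the current basis, so we have a Gröbner basis.
Inter-reduce: drop elements whose leading term is divisible by another's, tail-reduce, and make monic.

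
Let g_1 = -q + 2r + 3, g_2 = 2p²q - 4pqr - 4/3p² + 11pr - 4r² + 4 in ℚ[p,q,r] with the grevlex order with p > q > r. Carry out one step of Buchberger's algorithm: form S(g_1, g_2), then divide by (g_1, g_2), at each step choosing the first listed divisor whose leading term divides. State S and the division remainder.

lcm(LM(g_1), LM(g_2)) = p²q.
S = (lcm/LT(g_1))·g_1 − (lcm/LT(g_2))·g_2 = -2p²r + 2pqr - 7/3p² - 11/2pr + 2r² - 2.
Reduce S modulo (g_1, g_2) in that order:
  leading term p²r: no divisor's leading term divides it; move -2p²r to the remainder.
  leading term pqr: subtract (-2pr)·g_1 from 2pqr - 7/3p² - 11/2pr + 2r² - 2 → 4pr² - 7/3p² + ½pr + 2r² - 2
  leading term pr²: no divisor's leading term divides it; move 4pr² to the remainder.
  leading term p²: no divisor's leading term divides it; move -7/3p² to the remainder.
  leading term pr: no divisor's leading term divides it; move ½pr to the remainder.
  leading term r²: no divisor's leading term divides it; move 2r² to the remainder.
  leading term 1: no divisor's leading term divides it; move -2 to the remainder.
The remainder -2p²r + 4pr² - 7/3p² + ½pr + 2r² - 2 is nonzero, so it would be added as the next basis element.

S(g_1, g_2) = -2p²r + 2pqr - 7/3p² - 11/2pr + 2r² - 2; remainder on division = -2p²r + 4pr² - 7/3p² + ½pr + 2r² - 2.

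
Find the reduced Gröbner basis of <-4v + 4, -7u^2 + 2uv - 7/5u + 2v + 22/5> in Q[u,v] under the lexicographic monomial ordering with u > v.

Buchberger's algorithm terminates because the ascending chain of leading-term ideals stabilizes.

f_1 = -4v + 4, LT = v.
f_2 = -7u^2 + 2uv - 7/5u + 2v + 22/5, LT = u^2.

The S-polynomials (S(f_1,f_2)) all reduce to 0 modulo the current basis, so we have a Gröbner basis.

G = {u^2 - 3/35u - 32/35, v - 1}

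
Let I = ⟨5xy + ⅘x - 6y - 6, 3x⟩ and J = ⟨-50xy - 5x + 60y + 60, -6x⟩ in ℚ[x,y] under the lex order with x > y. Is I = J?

Since reduced Gröbner bases are canonical representatives of ideals under a given ordering, it suffices to compute and compare them.
Buchberger on the first generating set:
f_1 = 5xy + ⅘x - 6y - 6, LT = xy.
f_2 = 3x, LT = x.

S(f_1,f_2): lcm = xy. S = 4/25x - 6/5y - 6/5.
  leading term x: subtract (4/75)·f_2 from 4/25x - 6/5y - 6/5 → -6/5y - 6/5
  leading term y: no divisor's leading term divides it; move -6/5y to the remainder.
  leading term 1: no divisor's leading term divides it; move -6/5 to the remainder.
  remainder -6/5y - 6/5 ≠ 0; add g_3 = -6/5y - 6/5 to the basis.

The other S-polynomials (S(f_1,g_3), S(f_2,g_3)) all reduce to 0 modulo the current basis, so we have a Gröbner basis.
Inter-reduce: drop elements whose leading term is divisible by another's, tail-reduce, and make monic.
Reduced Gröbner basis: {x, y + 1}.

Buchberger on the second generating set:
h_1 = -50xy - 5x + 60y + 60, LT = xy.
h_2 = -6x, LT = x.

S(h_1,h_2): lcm = xy. S = 1/10x - 6/5y - 6/5.
  leading term x: subtract (-1/60)·h_2 from 1/10x - 6/5y - 6/5 → -6/5y - 6/5
  leading term y: no divisor's leading term divides it; move -6/5y to the remainder.
  leading term 1: no divisor's leading term divides it; move -6/5 to the remainder.
  remainder -6/5y - 6/5 ≠ 0; add k_3 = -6/5y - 6/5 to the basis.

The other S-polynomials (S(h_1,k_3), S(h_2,k_3)) all reduce to 0 modulo the current basis, so we have a Gröbner basis.
Inter-reduce: drop elements whose leading term is divisible by another's, tail-reduce, and make monic.
Reduced Gröbner basis: {x, y + 1}.

Same reduced basis, so the two generating sets span the same ideal.

Yes, the ideals are equal.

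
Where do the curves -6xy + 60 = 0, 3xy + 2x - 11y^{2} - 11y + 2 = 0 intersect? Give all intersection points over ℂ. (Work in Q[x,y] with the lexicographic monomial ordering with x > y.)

Compute a lex Gröbner basis by Buchberger's algorithm.
f_1 = -6xy + 60, LT = xy.
f_2 = 3xy + 2x - 11y^{2} - 11y + 2, LT = xy.

S(f_1,f_2): lcm = xy. S = -\tfrac{2}{3}x + \tfrac{11}{3}y^{2} + \tfrac{11}{3}y - \tfrac{32}{3}.
  leading term x: no divisor's leading term divides it; move -\tfrac{2}{3}x to the remainder.
  leading term y^{2}: no divisor's leading term divides it; move \tfrac{11}{3}y^{2} to the remainder.
  leading term y: no divisor's leading term divides it; move \tfrac{11}{3}y to the remainder.
  leading term 1: no divisor's leading term divides it; move -\tfrac{32}{3} to the remainder.
  remainder -\tfrac{2}{3}x + \tfrac{11}{3}y^{2} + \tfrac{11}{3}y - \tfrac{32}{3} ≠ 0; add h_3 = -\tfrac{2}{3}x + \tfrac{11}{3}y^{2} + \tfrac{11}{3}y - \tfrac{32}{3} to the basis.

S(f_1,h_3): lcm = xy. S = \tfrac{11}{2}y^{3} + \tfrac{11}{2}y^{2} - 16y - 10.
  leading term y^{3}: no divisor's leading term divides it; move \tfrac{11}{2}y^{3} to the remainder.
  leading term y^{2}: no divisor's leading term divides it; move \tfrac{11}{2}y^{2} to the remainder.
  leading term y: no divisor's leading term divides it; move -16y to the remainder.
  leading term 1: no divisor's leading term divides it; move -10 to the remainder.
  remainder \tfrac{11}{2}y^{3} + \tfrac{11}{2}y^{2} - 16y - 10 ≠ 0; add h_4 = \tfrac{11}{2}y^{3} + \tfrac{11}{2}y^{2} - 16y - 10 to the basis.

The other S-polynomials (S(f_2,h_3), S(f_1,h_4), S(f_2,h_4), S(h_3,h_4)) all reduce to 0 modulo the current basis, so we have a Gröbner basis.
Inter-reduce: drop elements whose leading term is divisible by another's, tail-reduce, and make monic.
Reduced Gröbner basis: {x - \tfrac{11}{2}y^{2} - \tfrac{11}{2}y + 16, y^{3} + y^{2} - \tfrac{32}{11}y - \tfrac{20}{11}}.

Since the basis is lex-ordered, y^{3} + y^{2} - \tfrac{32}{11}y - \tfrac{20}{11} is univariate in y. Its roots are {-2, 1/2 - sqrt(561)/22, 1/2 + sqrt(561)/22}. Back-substituting each root into the other basis elements fixes the other coordinates.
  y = -2: the earlier basis element becomes x + 5 = 0, giving x = -5 — point (-5, -2).
  y = 1/2 - sqrt(561)/22: the earlier basis element becomes x + 11/2 + sqrt(561)/2 = 0, giving x = -sqrt(561)/2 - 11/2 — point (-sqrt(561)/2 - 11/2, 1/2 - sqrt(561)/22).
  y = 1/2 + sqrt(561)/22: the earlier basis element becomes x - sqrt(561)/2 + 11/2 = 0, giving x = -11/2 + sqrt(561)/2 — point (-11/2 + sqrt(561)/2, 1/2 + sqrt(561)/22).

{(-5, -2), (-sqrt(561)/2 - 11/2, 1/2 - sqrt(561)/22), (-11/2 + sqrt(561)/2, 1/2 + sqrt(561)/22)}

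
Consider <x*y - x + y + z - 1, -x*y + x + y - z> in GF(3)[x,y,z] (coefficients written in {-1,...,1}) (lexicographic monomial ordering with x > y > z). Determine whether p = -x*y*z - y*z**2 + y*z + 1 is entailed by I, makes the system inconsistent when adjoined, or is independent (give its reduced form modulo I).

-x*y*z - y*z**2 + y*z + 1 is independent of I; its normal form modulo I is z + 1.

First compute the reduced Gröbner basis of I by Buchberger's algorithm.
f_1 = x*y - x + y + z - 1, LT = x*y.
f_2 = -x*y + x + y - z, LT = x*y.

S(f_1,f_2): lcm = x*y. S = -y - 1.
  leading term y: no divisor's leading term divides it; move -y to the remainder.
  leading term 1: no divisor's leading term divides it; move -1 to the remainder.
  remainder -y - 1 ≠ 0; add h_3 = -y - 1 to the basis.

S(f_1,h_3): lcm = x*y. S = x + y + z - 1.
  leading term x: no divisor's leading term divides it; move x to the remainder.
  leading term y: subtract (-1)·h_3 from y + z - 1 → z + 1
  leading term z: no divisor's leading term divides it; move z to the remainder.
  leading term 1: no divisor's leading term divides it; move 1 to the remainder.
  remainder x + z + 1 ≠ 0; add h_4 = x + z + 1 to the basis.

S(f_2,h_3): lcm = x*y. S = x - y + z.
  leading term x: subtract (1)·h_4 from x - y + z → -y - 1
  leading term y: subtract (1)·h_3 from -y - 1 → 0
  remainder 0.

S(f_1,h_4): lcm = x*y. S = -x - y*z + z - 1.
  leading term x: subtract (-1)·h_4 from -x - y*z + z - 1 → -y*z - z
  leading term y*z: subtract (z)·h_3 from -y*z - z → 0
  remainder 0.

S(f_2,h_4): lcm = x*y. S = -x - y*z + y + z.
  leading term x: subtract (-1)·h_4 from -x - y*z + y + z → -y*z + y - z + 1
  leading term y*z: subtract (z)·h_3 from -y*z + y - z + 1 → y + 1
  leading term y: subtract (-1)·h_3 from y + 1 → 0
  remainder 0.

S(h_3,h_4): leading monomials are coprime, so the S-polynomial reduces to 0 (Buchberger's first criterion).
Every S-polynomial of the final basis reduces to 0, so we have a Gröbner basis.
Inter-reduce: drop elements whose leading term is divisible by another's, tail-reduce, and make monic.
Reduced Gröbner basis: {x + z + 1, y + 1}.
Label its elements g_1 = x + z + 1, g_2 = y + 1.

Reduce p = -x*y*z - y*z**2 + y*z + 1 modulo G:
  leading term x*y*z: subtract (-y*z)·g_1 from -x*y*z - y*z**2 + y*z + 1 → -y*z + 1
  leading term y*z: subtract (-z)·g_2 from -y*z + 1 → z + 1
  leading term z: no divisor's leading term divides it; move z to the remainder.
  leading term 1: no divisor's leading term divides it; move 1 to the remainder.
  normal form = z + 1.
The normal form is nonzero, so p ∉ I. Since p minus its normal form lies in I, I + (p) = I + (r) where r = z + 1; decide whether this ideal is the whole ring.
Run Buchberger on G together with r (pairs among the g_i already reduce to 0 since G is a Gröbner basis):
g_1 = x + z + 1, LT = x.
g_2 = y + 1, LT = y.
r = z + 1, LT = z.

S(g_1,g_2): leading monomials are coprime, so the S-polynomial reduces to 0 (Buchberger's first criterion).
S(g_1,r): leading monomials are coprime, so the S-polynomial reduces to 0 (Buchberger's first criterion).
S(g_2,r): leading monomials are coprime, so the S-polynomial reduces to 0 (Buchberger's first criterion).
Every S-polynomial of the final basis reduces to 0, so we have a Gröbner basis.
Inter-reduce: drop elements whose leading term is divisible by another's, tail-reduce, and make monic.
Reduced Gröbner basis: {x, y + 1, z + 1}.
The reduced Gröbner basis of I + (p) is {x, y + 1, z + 1} ≠ {1}, a proper ideal, so the enlarged system stays consistent: p is independent of I, with normal form z + 1.

The remainder on division by a Gröbner basis is unique — it is the normal form.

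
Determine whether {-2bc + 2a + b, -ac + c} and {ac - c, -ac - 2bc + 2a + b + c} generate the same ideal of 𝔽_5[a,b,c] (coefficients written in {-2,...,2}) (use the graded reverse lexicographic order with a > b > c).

Equality of ideals is decidable: compute both reduced Gröbner bases (unique for the ordering) and check whether they agree.
Buchberger on the first generating set:
f_1 = -2bc + 2a + b, LT = bc.
f_2 = -ac + c, LT = ac.

S(f_1,f_2): lcm = abc. S = -a² + 2ab + bc.
  reduce S modulo (f_1, f_2):
  remainder -a² + 2ab + a - 2b ≠ 0; add g_3 = -a² + 2ab + a - 2b to the basis.

The other S-polynomials (S(f_1,g_3), S(f_2,g_3)) all reduce to 0 modulo the current basis, so we have a Gröbner basis.
Inter-reduce: drop elements whose leading term is divisible by another's, tail-reduce, and make monic.
Reduced Gröbner basis: {a² - 2ab - a + 2b, ac - c, bc - a + 2b}.

Buchberger on the second generating set:
h_1 = ac - c, LT = ac.
h_2 = -ac - 2bc + 2a + b + c, LT = ac.

S(h_1,h_2): lcm = ac. S = -2bc + 2a + b.
  reduce S modulo (h_1, h_2):
  remainder -2bc + 2a + b ≠ 0; add k_3 = -2bc + 2a + b to the basis.

S(h_1,k_3): lcm = abc. S = a² - 2ab - bc.
  reduce S modulo (h_1, h_2, k_3):
  remainder a² - 2ab - a + 2b ≠ 0; add k_4 = a² - 2ab - a + 2b to the basis.

The other S-polynomials (S(h_2,k_3), S(h_1,k_4), S(h_2,k_4), S(k_3,k_4)) all reduce to 0 modulo the current basis, so we have a Gröbner basis.
Inter-reduce: drop elements whose leading term is divisible by another's, tail-reduce, and make monic.
Reduced Gröbner basis: {a² - 2ab - a + 2b, ac - c, bc - a + 2b}.

Same reduced basis, so the two generating sets span the same ideal.

Yes, the ideals are equal.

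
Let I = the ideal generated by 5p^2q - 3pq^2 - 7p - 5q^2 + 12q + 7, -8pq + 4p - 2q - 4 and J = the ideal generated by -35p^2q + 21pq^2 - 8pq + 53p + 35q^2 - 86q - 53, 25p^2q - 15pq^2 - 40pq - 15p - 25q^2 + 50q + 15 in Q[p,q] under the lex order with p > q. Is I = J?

Yes, the ideals are equal.

For a fixed monomial order, each ideal has a unique reduced Gröbner basis; comparing bases decides equality.
Buchberger on the first generating set:
f_1 = 5p^2q - 3pq^2 - 7p - 5q^2 + 12q + 7, LT = p^2q.
f_2 = -8pq + 4p - 2q - 4, LT = pq.

S(f_1,f_2): lcm = p^2q. S = 1/2p^2 - 3/5pq^2 - 1/4pq - 19/10p - q^2 + 12/5q + 7/5.
  reduce S modulo (f_1, f_2):
  remainder 1/2p^2 - 87/40p - 17/20q^2 + 227/80q + 67/40 ≠ 0; add g_3 = 1/2p^2 - 87/40p - 17/20q^2 + 227/80q + 67/40 to the basis.

S(f_1,g_3): lcm = p^2q. S = -3/5pq^2 + 87/20pq - 7/5p + 17/10q^3 - 267/40q^2 - 19/20q + 7/5.
  reduce S modulo (f_1, f_2, g_3):
  remainder 5/8p + 17/10q^3 - 261/40q^2 - 133/80q - 5/8 ≠ 0; add g_4 = 5/8p + 17/10q^3 - 261/40q^2 - 133/80q - 5/8 to the basis.

S(f_1,g_4): lcm = p^2q. S = -68/25pq^4 + 261/25pq^3 + 103/50pq^2 + pq - 7/5p - q^2 + 12/5q + 7/5.
  reduce S modulo (f_1, f_2, g_3, g_4):
  remainder 17/25q^4 - 59/20q^3 + 16/25q^2 + 1/50q ≠ 0; add g_5 = 17/25q^4 - 59/20q^3 + 16/25q^2 + 1/50q to the basis.

The other S-polynomials (S(f_2,g_3), S(f_2,g_4), S(g_3,g_4), S(f_1,g_5), S(f_2,g_5), S(g_3,g_5), S(g_4,g_5)) all reduce to 0 modulo the current basis, so we have a Gröbner basis.
Inter-reduce: drop elements whose leading term is divisible by another's, tail-reduce, and make monic.
Reduced Gröbner basis: {p + 68/25q^3 - 261/25q^2 - 133/50q - 1, q^4 - 295/68q^3 + 16/17q^2 + 1/34q}.

Buchberger on the second generating set:
h_1 = -35p^2q + 21pq^2 - 8pq + 53p + 35q^2 - 86q - 53, LT = p^2q.
h_2 = 25p^2q - 15pq^2 - 40pq - 15p - 25q^2 + 50q + 15, LT = p^2q.

S(h_1,h_2): lcm = p^2q. S = 64/35pq - 32/35p + 16/35q + 32/35.
  reduce S modulo (h_1, h_2):
  remainder 64/35pq - 32/35p + 16/35q + 32/35 ≠ 0; add k_3 = 64/35pq - 32/35p + 16/35q + 32/35 to the basis.

S(h_1,k_3): lcm = p^2q. S = 1/2p^2 - 3/5pq^2 - 3/140pq - 141/70p - q^2 + 86/35q + 53/35.
  reduce S modulo (h_1, h_2, k_3):
  remainder 1/2p^2 - 87/40p - 17/20q^2 + 227/80q + 67/40 ≠ 0; add k_4 = 1/2p^2 - 87/40p - 17/20q^2 + 227/80q + 67/40 to the basis.

S(h_1,k_4): lcm = p^2q. S = -3/5pq^2 + 641/140pq - 53/35p + 17/10q^3 - 267/40q^2 - 25/28q + 53/35.
  reduce S modulo (h_1, h_2, k_3, k_4):
  remainder 5/8p + 17/10q^3 - 261/40q^2 - 133/80q - 5/8 ≠ 0; add k_5 = 5/8p + 17/10q^3 - 261/40q^2 - 133/80q - 5/8 to the basis.

S(h_1,k_5): lcm = p^2q. S = -68/25pq^4 + 261/25pq^3 + 103/50pq^2 + 43/35pq - 53/35p - q^2 + 86/35q + 53/35.
  reduce S modulo (h_1, h_2, k_3, k_4, k_5):
  remainder 17/25q^4 - 59/20q^3 + 16/25q^2 + 1/50q ≠ 0; add k_6 = 17/25q^4 - 59/20q^3 + 16/25q^2 + 1/50q to the basis.

The other S-polynomials (S(h_2,k_3), S(h_2,k_4), S(k_3,k_4), S(h_2,k_5), S(k_3,k_5), S(k_4,k_5), S(h_1,k_6), S(h_2,k_6), S(k_3,k_6), S(k_4,k_6), S(k_5,k_6)) all reduce to 0 modulo the current basis, so we have a Gröbner basis.
Inter-reduce: drop elements whose leading term is divisible by another's, tail-reduce, and make monic.
Reduced Gröbner basis: {p + 68/25q^3 - 261/25q^2 - 133/50q - 1, q^4 - 295/68q^3 + 16/17q^2 + 1/34q}.

These coincide, so the ideals are equal.
The choice of monomial ordering does not affect the verdict — as long as both bases are computed under the same ordering, their equality decides ideal equality.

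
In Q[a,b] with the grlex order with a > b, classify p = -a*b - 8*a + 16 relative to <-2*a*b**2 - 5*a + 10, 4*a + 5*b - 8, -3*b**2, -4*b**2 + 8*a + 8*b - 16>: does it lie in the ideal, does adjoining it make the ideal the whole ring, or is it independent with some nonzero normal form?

First compute the reduced Gröbner basis of I by Buchberger's algorithm.
f_1 = -2*a*b**2 - 5*a + 10, LT = a*b**2.
f_2 = 4*a + 5*b - 8, LT = a.
f_3 = -3*b**2, LT = b**2.
f_4 = -4*b**2 + 8*a + 8*b - 16, LT = b**2.

S(f_1,f_2): lcm = a*b**2. S = -5/4*b**3 + 2*b**2 + 5/2*a - 5.
  reduce S modulo (f_1, f_2, f_3, f_4):
  remainder -25/8*b ≠ 0; add h_5 = -25/8*b to the basis.

The other S-polynomials (S(f_1,f_3), S(f_1,f_4), S(f_2,f_3), S(f_2,f_4), S(f_3,f_4), S(f_1,h_5), S(f_2,h_5), S(f_3,h_5), S(f_4,h_5)) all reduce to 0 modulo the current basis, so we have a Gröbner basis.
Inter-reduce: drop elements whose leading term is divisible by another's, tail-reduce, and make monic.
Reduced Gröbner basis: {a - 2, b}.
Label its elements g_1 = a - 2, g_2 = b.

Reduce p = -a*b - 8*a + 16 modulo G:
  leading term a*b: subtract (-b)·g_1 from -a*b - 8*a + 16 → -8*a - 2*b + 16
  leading term a: subtract (-8)·g_1 from -8*a - 2*b + 16 → -2*b
  leading term b: subtract (-2)·g_2 from -2*b → 0
  normal form = 0.
Since the normal form is 0, p ∈ I.

Ideal membership is decidable via reduction modulo a Gröbner basis.

-a*b - 8*a + 16 lies in I (it reduces to 0).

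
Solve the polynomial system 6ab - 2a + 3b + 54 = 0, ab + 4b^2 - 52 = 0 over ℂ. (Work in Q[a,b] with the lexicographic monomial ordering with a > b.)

{(-3, 4), (11*sqrt(9721)/12 + 1105/12, -85/48 + sqrt(9721)/48), (1105/12 - 11*sqrt(9721)/12, -sqrt(9721)/48 - 85/48)}

Compute a lex Gröbner basis by Buchberger's algorithm.
f_1 = 6ab - 2a + 3b + 54, LT = ab.
f_2 = ab + 4b^2 - 52, LT = ab.

S(f_1,f_2): lcm = ab. S = -1/3a - 4b^2 + 1/2b + 61.
  leading term a: no divisor's leading term divides it; move -1/3a to the remainder.
  leading term b^2: no divisor's leading term divides it; move -4b^2 to the remainder.
  leading term b: no divisor's leading term divides it; move 1/2b to the remainder.
  leading term 1: no divisor's leading term divides it; move 61 to the remainder.
  remainder -1/3a - 4b^2 + 1/2b + 61 ≠ 0; add h_3 = -1/3a - 4b^2 + 1/2b + 61 to the basis.

S(f_1,h_3): lcm = ab. S = -1/3a - 12b^3 + 3/2b^2 + 367/2b + 9.
  leading term a: subtract (1)·h_3 from -1/3a - 12b^3 + 3/2b^2 + 367/2b + 9 → -12b^3 + 11/2b^2 + 183b - 52
  leading term b^3: no divisor's leading term divides it; move -12b^3 to the remainder.
  leading term b^2: no divisor's leading term divides it; move 11/2b^2 to the remainder.
  leading term b: no divisor's leading term divides it; move 183b to the remainder.
  leading term 1: no divisor's leading term divides it; move -52 to the remainder.
  remainder -12b^3 + 11/2b^2 + 183b - 52 ≠ 0; add h_4 = -12b^3 + 11/2b^2 + 183b - 52 to the basis.

The other S-polynomials (S(f_2,h_3), S(f_1,h_4), S(f_2,h_4), S(h_3,h_4)) all reduce to 0 modulo the current basis, so we have a Gröbner basis.
Inter-reduce: drop elements whose leading term is divisible by another's, tail-reduce, and make monic.
Reduced Gröbner basis: {a + 12b^2 - 3/2b - 183, b^3 - 11/24b^2 - 61/4b + 13/3}.

A lex Gröbner basis eliminates variables successively. Here b^3 - 11/24b^2 - 61/4b + 13/3 depends only on b, with roots {4, -85/48 + sqrt(9721)/48, -sqrt(9721)/48 - 85/48}; lifting each root through the earlier basis elements recovers the full solutions.
  b = 4: the earlier basis element becomes a + 3 = 0, giving a = -3 — point (-3, 4).
  b = -85/48 + sqrt(9721)/48: the earlier basis element becomes a - 1105/12 - 11*sqrt(9721)/12 = 0, giving a = 11*sqrt(9721)/12 + 1105/12 — point (11*sqrt(9721)/12 + 1105/12, -85/48 + sqrt(9721)/48).
  b = -sqrt(9721)/48 - 85/48: the earlier basis element becomes a - 1105/12 + 11*sqrt(9721)/12 = 0, giving a = 1105/12 - 11*sqrt(9721)/12 — point (1105/12 - 11*sqrt(9721)/12, -sqrt(9721)/48 - 85/48).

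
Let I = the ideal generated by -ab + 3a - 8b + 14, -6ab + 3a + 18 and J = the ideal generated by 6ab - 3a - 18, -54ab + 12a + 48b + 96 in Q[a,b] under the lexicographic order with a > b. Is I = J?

Equality of ideals is decidable: compute both reduced Gröbner bases (unique for the ordering) and check whether they agree.
Buchberger on the first generating set:
f_1 = -ab + 3a - 8b + 14, LT = ab.
f_2 = -6ab + 3a + 18, LT = ab.

S(f_1,f_2): lcm = ab. S = -\tfrac{5}{2}a + 8b - 11.
  leading term a: no divisor's leading term divides it; move -\tfrac{5}{2}a to the remainder.
  leading term b: no divisor's leading term divides it; move 8b to the remainder.
  leading term 1: no divisor's leading term divides it; move -11 to the remainder.
  remainder -\tfrac{5}{2}a + 8b - 11 ≠ 0; add g_3 = -\tfrac{5}{2}a + 8b - 11 to the basis.

S(f_1,g_3): lcm = ab. S = -3a + \tfrac{16}{5}b^{2} + \tfrac{18}{5}b - 14.
  leading term a: subtract (\tfrac{6}{5})·g_3 from -3a + \tfrac{16}{5}b^{2} + \tfrac{18}{5}b - 14 → \tfrac{16}{5}b^{2} - 6b - \tfrac{4}{5}
  leading term b^{2}: no divisor's leading term divides it; move \tfrac{16}{5}b^{2} to the remainder.
  leading term b: no divisor's leading term divides it; move -6b to the remainder.
  leading term 1: no divisor's leading term divides it; move -\tfrac{4}{5} to the remainder.
  remainder \tfrac{16}{5}b^{2} - 6b - \tfrac{4}{5} ≠ 0; add g_4 = \tfrac{16}{5}b^{2} - 6b - \tfrac{4}{5} to the basis.

The other S-polynomials (S(f_2,g_3), S(f_1,g_4), S(f_2,g_4), S(g_3,g_4)) all reduce to 0 modulo the current basis, so we have a Gröbner basis.
Inter-reduce: drop elements whose leading term is divisible by another's, tail-reduce, and make monic.
Reduced Gröbner basis: {a - \tfrac{16}{5}b + \tfrac{22}{5}, b^{2} - \tfrac{15}{8}b - \tfrac{1}{4}}.

Buchberger on the second generating set:
h_1 = 6ab - 3a - 18, LT = ab.
h_2 = -54ab + 12a + 48b + 96, LT = ab.

S(h_1,h_2): lcm = ab. S = -\tfrac{5}{18}a + \tfrac{8}{9}b - \tfrac{11}{9}.
  leading term a: no divisor's leading term divides it; move -\tfrac{5}{18}a to the remainder.
  leading term b: no divisor's leading term divides it; move \tfrac{8}{9}b to the remainder.
  leading term 1: no divisor's leading term divides it; move -\tfrac{11}{9} to the remainder.
  remainder -\tfrac{5}{18}a + \tfrac{8}{9}b - \tfrac{11}{9} ≠ 0; add k_3 = -\tfrac{5}{18}a + \tfrac{8}{9}b - \tfrac{11}{9} to the basis.

S(h_1,k_3): lcm = ab. S = -\tfrac{1}{2}a + \tfrac{16}{5}b^{2} - \tfrac{22}{5}b - 3.
  leading term a: subtract (\tfrac{9}{5})·k_3 from -\tfrac{1}{2}a + \tfrac{16}{5}b^{2} - \tfrac{22}{5}b - 3 → \tfrac{16}{5}b^{2} - 6b - \tfrac{4}{5}
  leading term b^{2}: no divisor's leading term divides it; move \tfrac{16}{5}b^{2} to the remainder.
  leading term b: no divisor's leading term divides it; move -6b to the remainder.
  leading term 1: no divisor's leading term divides it; move -\tfrac{4}{5} to the remainder.
  remainder \tfrac{16}{5}b^{2} - 6b - \tfrac{4}{5} ≠ 0; add k_4 = \tfrac{16}{5}b^{2} - 6b - \tfrac{4}{5} to the basis.

The other S-polynomials (S(h_2,k_3), S(h_1,k_4), S(h_2,k_4), S(k_3,k_4)) all reduce to 0 modulo the current basis, so we have a Gröbner basis.
Inter-reduce: drop elements whose leading term is divisible by another's, tail-reduce, and make monic.
Reduced Gröbner basis: {a - \tfrac{16}{5}b + \tfrac{22}{5}, b^{2} - \tfrac{15}{8}b - \tfrac{1}{4}}.

Same reduced basis, so the two generating sets span the same ideal.
The same test decides containment: I ⊆ J iff every generator of I reduces to 0 modulo a Gröbner basis of J.

Yes, the ideals are equal.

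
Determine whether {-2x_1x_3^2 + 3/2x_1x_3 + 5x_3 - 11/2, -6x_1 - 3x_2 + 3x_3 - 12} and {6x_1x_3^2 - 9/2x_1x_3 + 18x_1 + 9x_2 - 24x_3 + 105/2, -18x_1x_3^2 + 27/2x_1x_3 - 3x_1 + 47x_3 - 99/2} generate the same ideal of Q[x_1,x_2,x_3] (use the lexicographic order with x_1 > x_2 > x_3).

No, the ideals differ.

Two ideals are equal iff their reduced Gröbner bases coincide (the reduced basis is unique for a fixed ordering).
Buchberger on the first generating set:
f_1 = -2x_1x_3^2 + 3/2x_1x_3 + 5x_3 - 11/2, LT = x_1x_3^2.
f_2 = -6x_1 - 3x_2 + 3x_3 - 12, LT = x_1.

S(f_1,f_2): lcm = x_1x_3^2. S = -3/4x_1x_3 - 1/2x_2x_3^2 + 1/2x_3^3 - 2x_3^2 - 5/2x_3 + 11/4.
  leading term x_1x_3: subtract (1/8x_3)·f_2 from -3/4x_1x_3 - 1/2x_2x_3^2 + 1/2x_3^3 - 2x_3^2 - 5/2x_3 + 11/4 → -1/2x_2x_3^2 + 3/8x_2x_3 + 1/2x_3^3 - 19/8x_3^2 - x_3 + 11/4
  leading term x_2x_3^2: no divisor's leading term divides it; move -1/2x_2x_3^2 to the remainder.
  leading term x_2x_3: no divisor's leading term divides it; move 3/8x_2x_3 to the remainder.
  leading term x_3^3: no divisor's leading term divides it; move 1/2x_3^3 to the remainder.
  leading term x_3^2: no divisor's leading term divides it; move -19/8x_3^2 to the remainder.
  leading term x_3: no divisor's leading term divides it; move -x_3 to the remainder.
  leading term 1: no divisor's leading term divides it; move 11/4 to the remainder.
  remainder -1/2x_2x_3^2 + 3/8x_2x_3 + 1/2x_3^3 - 19/8x_3^2 - x_3 + 11/4 ≠ 0; add g_3 = -1/2x_2x_3^2 + 3/8x_2x_3 + 1/2x_3^3 - 19/8x_3^2 - x_3 + 11/4 to the basis.

The other S-polynomials (S(f_1,g_3), S(f_2,g_3)) all reduce to 0 modulo the current basis, so we have a Gröbner basis.
Inter-reduce: drop elements whose leading term is divisible by another's, tail-reduce, and make monic.
Reduced Gröbner basis: {x_1 + 1/2x_2 - 1/2x_3 + 2, x_2x_3^2 - 3/4x_2x_3 - x_3^3 + 19/4x_3^2 + 2x_3 - 11/2}.

Buchberger on the second generating set:
h_1 = 6x_1x_3^2 - 9/2x_1x_3 + 18x_1 + 9x_2 - 24x_3 + 105/2, LT = x_1x_3^2.
h_2 = -18x_1x_3^2 + 27/2x_1x_3 - 3x_1 + 47x_3 - 99/2, LT = x_1x_3^2.

S(h_1,h_2): lcm = x_1x_3^2. S = 17/6x_1 + 3/2x_2 - 25/18x_3 + 6.
  leading term x_1: no divisor's leading term divides it; move 17/6x_1 to the remainder.
  leading term x_2: no divisor's leading term divides it; move 3/2x_2 to the remainder.
  leading term x_3: no divisor's leading term divides it; move -25/18x_3 to the remainder.
  leading term 1: no divisor's leading term divides it; move 6 to the remainder.
  remainder 17/6x_1 + 3/2x_2 - 25/18x_3 + 6 ≠ 0; add k_3 = 17/6x_1 + 3/2x_2 - 25/18x_3 + 6 to the basis.

S(h_1,k_3): lcm = x_1x_3^2. S = -3/4x_1x_3 + 3x_1 - 9/17x_2x_3^2 + 3/2x_2 + 25/51x_3^3 - 36/17x_3^2 - 4x_3 + 35/4.
  leading term x_1x_3: subtract (-9/34x_3)·k_3 from -3/4x_1x_3 + 3x_1 - 9/17x_2x_3^2 + 3/2x_2 + 25/51x_3^3 - 36/17x_3^2 - 4x_3 + 35/4 → 3x_1 - 9/17x_2x_3^2 + 27/68x_2x_3 + 3/2x_2 + 25/51x_3^3 - 169/68x_3^2 - 41/17x_3 + 35/4
  leading term x_1: subtract (18/17)·k_3 from 3x_1 - 9/17x_2x_3^2 + 27/68x_2x_3 + 3/2x_2 + 25/51x_3^3 - 169/68x_3^2 - 41/17x_3 + 35/4 → -9/17x_2x_3^2 + 27/68x_2x_3 - 3/34x_2 + 25/51x_3^3 - 169/68x_3^2 - 16/17x_3 + 163/68
  leading term x_2x_3^2: no divisor's leading term divides it; move -9/17x_2x_3^2 to the remainder.
  leading term x_2x_3: no divisor's leading term divides it; move 27/68x_2x_3 to the remainder.
  leading term x_2: no divisor's leading term divides it; move -3/34x_2 to the remainder.
  leading term x_3^3: no divisor's leading term divides it; move 25/51x_3^3 to the remainder.
  leading term x_3^2: no divisor's leading term divides it; move -169/68x_3^2 to the remainder.
  leading term x_3: no divisor's leading term divides it; move -16/17x_3 to the remainder.
  leading term 1: no divisor's leading term divides it; move 163/68 to the remainder.
  remainder -9/17x_2x_3^2 + 27/68x_2x_3 - 3/34x_2 + 25/51x_3^3 - 169/68x_3^2 - 16/17x_3 + 163/68 ≠ 0; add k_4 = -9/17x_2x_3^2 + 27/68x_2x_3 - 3/34x_2 + 25/51x_3^3 - 169/68x_3^2 - 16/17x_3 + 163/68 to the basis.

The other S-polynomials (S(h_2,k_3), S(h_1,k_4), S(h_2,k_4), S(k_3,k_4)) all reduce to 0 modulo the current basis, so we have a Gröbner basis.
Inter-reduce: drop elements whose leading term is divisible by another's, tail-reduce, and make monic.
Reduced Gröbner basis: {x_1 + 9/17x_2 - 25/51x_3 + 36/17, x_2x_3^2 - 3/4x_2x_3 + 1/6x_2 - 25/27x_3^3 + 169/36x_3^2 + 16/9x_3 - 163/36}.

These differ, so the ideals are not equal.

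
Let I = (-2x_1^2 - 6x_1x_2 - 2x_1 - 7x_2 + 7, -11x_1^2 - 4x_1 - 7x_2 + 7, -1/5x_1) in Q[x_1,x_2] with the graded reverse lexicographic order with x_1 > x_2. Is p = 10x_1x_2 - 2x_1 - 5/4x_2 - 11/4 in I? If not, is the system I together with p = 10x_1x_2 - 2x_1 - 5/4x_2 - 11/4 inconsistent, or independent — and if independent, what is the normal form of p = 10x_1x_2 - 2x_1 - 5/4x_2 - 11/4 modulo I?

First compute the reduced Gröbner basis of I by Buchberger's algorithm.
f_1 = -2x_1^2 - 6x_1x_2 - 2x_1 - 7x_2 + 7, LT = x_1^2.
f_2 = -11x_1^2 - 4x_1 - 7x_2 + 7, LT = x_1^2.
f_3 = -1/5x_1, LT = x_1.

S(f_1,f_2): lcm = x_1^2. S = 3x_1x_2 + 7/11x_1 + 63/22x_2 - 63/22.
  leading term x_1x_2: subtract (-15x_2)·f_3 from 3x_1x_2 + 7/11x_1 + 63/22x_2 - 63/22 → 7/11x_1 + 63/22x_2 - 63/22
  leading term x_1: subtract (-35/11)·f_3 from 7/11x_1 + 63/22x_2 - 63/22 → 63/22x_2 - 63/22
  leading term x_2: no divisor's leading term divides it; move 63/22x_2 to the remainder.
  leading term 1: no divisor's leading term divides it; move -63/22 to the remainder.
  remainder 63/22x_2 - 63/22 ≠ 0; add h_4 = 63/22x_2 - 63/22 to the basis.

S(f_1,f_3): lcm = x_1^2. S = 3x_1x_2 + x_1 + 7/2x_2 - 7/2.
  leading term x_1x_2: subtract (-15x_2)·f_3 from 3x_1x_2 + x_1 + 7/2x_2 - 7/2 → x_1 + 7/2x_2 - 7/2
  leading term x_1: subtract (-5)·f_3 from x_1 + 7/2x_2 - 7/2 → 7/2x_2 - 7/2
  leading term x_2: subtract (11/9)·h_4 from 7/2x_2 - 7/2 → 0
  remainder 0.

S(f_2,f_3): lcm = x_1^2. S = 4/11x_1 + 7/11x_2 - 7/11.
  leading term x_1: subtract (-20/11)·f_3 from 4/11x_1 + 7/11x_2 - 7/11 → 7/11x_2 - 7/11
  leading term x_2: subtract (2/9)·h_4 from 7/11x_2 - 7/11 → 0
  remainder 0.

S(f_1,h_4): leading monomials are coprime, so the S-polynomial reduces to 0 (Buchberger's first criterion).
S(f_2,h_4): leading monomials are coprime, so the S-polynomial reduces to 0 (Buchberger's first criterion).
S(f_3,h_4): leading monomials are coprime, so the S-polynomial reduces to 0 (Buchberger's first criterion).
Every S-polynomial of the final basis reduces to 0, so we have a Gröbner basis.
Inter-reduce: drop elements whose leading term is divisible by another's, tail-reduce, and make monic.
Reduced Gröbner basis: {x_1, x_2 - 1}.
Label its elements g_1 = x_1, g_2 = x_2 - 1.

Reduce p = 10x_1x_2 - 2x_1 - 5/4x_2 - 11/4 modulo G:
  leading term x_1x_2: subtract (10x_2)·g_1 from 10x_1x_2 - 2x_1 - 5/4x_2 - 11/4 → -2x_1 - 5/4x_2 - 11/4
  leading term x_1: subtract (-2)·g_1 from -2x_1 - 5/4x_2 - 11/4 → -5/4x_2 - 11/4
  leading term x_2: subtract (-5/4)·g_2 from -5/4x_2 - 11/4 → -4
  leading term 1: no divisor's leading term divides it; move -4 to the remainder.
  normal form = -4.
The normal form is nonzero, so p ∉ I. Since p minus its normal form lies in I, I + (p) = I + (r) where r = -4; decide whether this ideal is the whole ring.
Here r = -4 is a nonzero constant, hence a unit: 1 ∈ I + (p), the Gröbner basis of I + (p) is {1}, and the enlarged system has no common solution — adjoining p is inconsistent.

Ideal membership is decidable via reduction modulo a Gröbner basis.

Adjoining 10x_1x_2 - 2x_1 - 5/4x_2 - 11/4 makes the ideal the whole ring: the system is inconsistent.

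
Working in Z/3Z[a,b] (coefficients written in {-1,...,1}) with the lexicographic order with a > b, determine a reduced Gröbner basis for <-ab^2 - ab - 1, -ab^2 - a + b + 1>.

G = {a + b^2 + b, b^3 + b + 1}

This is the nonlinear analogue of row-reducing a linear system.

f_1 = -ab^2 - ab - 1, LT = ab^2.
f_2 = -ab^2 - a + b + 1, LT = ab^2.

S(f_1,f_2): lcm = ab^2. S = ab - a + b - 1.
  leading term ab: no divisor's leading term divides it; move ab to the remainder.
  leading term a: no divisor's leading term divides it; move -a to the remainder.
  leading term b: no divisor's leading term divides it; move b to the remainder.
  leading term 1: no divisor's leading term divides it; move -1 to the remainder.
  remainder ab - a + b - 1 ≠ 0; add g_3 = ab - a + b - 1 to the basis.

S(f_1,g_3): lcm = ab^2. S = -ab - b^2 + b + 1.
  leading term ab: subtract (-1)·g_3 from -ab - b^2 + b + 1 → -a - b^2 - b
  leading term a: no divisor's leading term divides it; move -a to the remainder.
  leading term b^2: no divisor's leading term divides it; move -b^2 to the remainder.
  leading term b: no divisor's leading term divides it; move -b to the remainder.
  remainder -a - b^2 - b ≠ 0; add g_4 = -a - b^2 - b to the basis.

S(f_1,g_4): lcm = ab^2. S = ab - b^4 - b^3 + 1.
  leading term ab: subtract (1)·g_3 from ab - b^4 - b^3 + 1 → a - b^4 - b^3 - b - 1
  leading term a: subtract (-1)·g_4 from a - b^4 - b^3 - b - 1 → -b^4 - b^3 - b^2 + b - 1
  leading term b^4: no divisor's leading term divides it; move -b^4 to the remainder.
  leading term b^3: no divisor's leading term divides it; move -b^3 to the remainder.
  leading term b^2: no divisor's leading term divides it; move -b^2 to the remainder.
  leading term b: no divisor's leading term divides it; move b to the remainder.
  leading term 1: no divisor's leading term divides it; move -1 to the remainder.
  remainder -b^4 - b^3 - b^2 + b - 1 ≠ 0; add g_5 = -b^4 - b^3 - b^2 + b - 1 to the basis.

S(g_3,g_4): lcm = ab. S = -a - b^3 - b^2 + b - 1.
  leading term a: subtract (1)·g_4 from -a - b^3 - b^2 + b - 1 → -b^3 - b - 1
  leading term b^3: no divisor's leading term divides it; move -b^3 to the remainder.
  leading term b: no divisor's leading term divides it; move -b to the remainder.
  leading term 1: no divisor's leading term divides it; move -1 to the remainder.
  remainder -b^3 - b - 1 ≠ 0; add g_6 = -b^3 - b - 1 to the basis.

The other S-polynomials (S(f_2,g_3), S(f_2,g_4), S(f_1,g_5), S(f_2,g_5), S(g_3,g_5), S(g_4,g_5), S(f_1,g_6), S(f_2,g_6), S(g_3,g_6), S(g_4,g_6), S(g_5,g_6)) all reduce to 0 modulo the current basis, so we have a Gröbner basis.
Inter-reduce: drop elements whose leading term is divisible by another's, tail-reduce, and make monic.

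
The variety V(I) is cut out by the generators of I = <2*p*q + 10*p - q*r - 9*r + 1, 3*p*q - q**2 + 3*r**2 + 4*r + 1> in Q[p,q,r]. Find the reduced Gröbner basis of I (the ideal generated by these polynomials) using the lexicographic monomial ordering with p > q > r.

f_1 = 2*p*q + 10*p - q*r - 9*r + 1, LT = p*q.
f_2 = 3*p*q - q**2 + 3*r**2 + 4*r + 1, LT = p*q.

S(f_1,f_2): lcm = p*q. S = 5*p + 1/3*q**2 - 1/2*q*r - r**2 - 35/6*r + 1/6.
  leading term p: no divisor's leading term divides it; move 5*p to the remainder.
  leading term q**2: no divisor's leading term divides it; move 1/3*q**2 to the remainder.
  leading term q*r: no divisor's leading term divides it; move -1/2*q*r to the remainder.
  leading term r**2: no divisor's leading term divides it; move -r**2 to the remainder.
  leading term r: no divisor's leading term divides it; move -35/6*r to the remainder.
  leading term 1: no divisor's leading term divides it; move 1/6 to the remainder.
  remainder 5*p + 1/3*q**2 - 1/2*q*r - r**2 - 35/6*r + 1/6 ≠ 0; add g_3 = 5*p + 1/3*q**2 - 1/2*q*r - r**2 - 35/6*r + 1/6 to the basis.

S(f_1,g_3): lcm = p*q. S = 5*p - 1/15*q**3 + 1/10*q**2*r + 1/5*q*r**2 + 2/3*q*r - 1/30*q - 9/2*r + 1/2.
  leading term p: subtract (1)·g_3 from 5*p - 1/15*q**3 + 1/10*q**2*r + 1/5*q*r**2 + 2/3*q*r - 1/30*q - 9/2*r + 1/2 → -1/15*q**3 + 1/10*q**2*r - 1/3*q**2 + 1/5*q*r**2 + 7/6*q*r - 1/30*q + r**2 + 4/3*r + 1/3
  leading term q**3: no divisor's leading term divides it; move -1/15*q**3 to the remainder.
  leading term q**2*r: no divisor's leading term divides it; move 1/10*q**2*r to the remainder.
  leading term q**2: no divisor's leading term divides it; move -1/3*q**2 to the remainder.
  leading term q*r**2: no divisor's leading term divides it; move 1/5*q*r**2 to the remainder.
  leading term q*r: no divisor's leading term divides it; move 7/6*q*r to the remainder.
  leading term q: no divisor's leading term divides it; move -1/30*q to the remainder.
  leading term r**2: no divisor's leading term divides it; move r**2 to the remainder.
  leading term r: no divisor's leading term divides it; move 4/3*r to the remainder.
  leading term 1: no divisor's leading term divides it; move 1/3 to the remainder.
  remainder -1/15*q**3 + 1/10*q**2*r - 1/3*q**2 + 1/5*q*r**2 + 7/6*q*r - 1/30*q + r**2 + 4/3*r + 1/3 ≠ 0; add g_4 = -1/15*q**3 + 1/10*q**2*r - 1/3*q**2 + 1/5*q*r**2 + 7/6*q*r - 1/30*q + r**2 + 4/3*r + 1/3 to the basis.

The other S-polynomials (S(f_2,g_3), S(f_1,g_4), S(f_2,g_4), S(g_3,g_4)) all reduce to 0 modulo the current basis, so we have a Gröbner basis.
Inter-reduce: drop elements whose leading term is divisible by another's, tail-reduce, and make monic.

G = {p + 1/15*q**2 - 1/10*q*r - 1/5*r**2 - 7/6*r + 1/30, q**3 - 3/2*q**2*r + 5*q**2 - 3*q*r**2 - 35/2*q*r + 1/2*q - 15*r**2 - 20*r - 5}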